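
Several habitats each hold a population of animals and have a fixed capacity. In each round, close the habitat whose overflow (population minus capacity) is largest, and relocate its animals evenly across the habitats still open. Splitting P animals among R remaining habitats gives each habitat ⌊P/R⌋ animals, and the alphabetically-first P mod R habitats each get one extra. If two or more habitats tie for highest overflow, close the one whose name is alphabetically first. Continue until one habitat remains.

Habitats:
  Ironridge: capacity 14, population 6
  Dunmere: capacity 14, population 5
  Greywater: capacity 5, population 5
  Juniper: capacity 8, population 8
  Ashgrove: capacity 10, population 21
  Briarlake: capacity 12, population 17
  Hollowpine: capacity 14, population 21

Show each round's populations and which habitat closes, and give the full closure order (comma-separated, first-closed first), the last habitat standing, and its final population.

Closure order: Ashgrove, Hollowpine, Briarlake, Greywater, Juniper, Dunmere
Last habitat: Ironridge with 83 animals

Round 1: Ashgrove=21 Briarlake=17 Dunmere=5 Greywater=5 Hollowpine=21 Ironridge=6 Juniper=8 → close Ashgrove (overflow 11)
  21÷6 = 3 each, +1 to first 3
Round 2: Briarlake=21 Dunmere=9 Greywater=9 Hollowpine=24 Ironridge=9 Juniper=11 → close Hollowpine (overflow 10)
  24÷5 = 4 each, +1 to first 4
Round 3: Briarlake=26 Dunmere=14 Greywater=14 Ironridge=14 Juniper=15 → close Briarlake (overflow 14)
  26÷4 = 6 each, +1 to first 2
Round 4: Dunmere=21 Greywater=21 Ironridge=20 Juniper=21 → close Greywater (overflow 16)
  21÷3 = 7 each, +1 to first 0
Round 5: Dunmere=28 Ironridge=27 Juniper=28 → close Juniper (overflow 20)
  28÷2 = 14 each, +1 to first 0
Round 6: Dunmere=42 Ironridge=41 → close Dunmere (overflow 28)
  42÷1 = 42 each, +1 to first 0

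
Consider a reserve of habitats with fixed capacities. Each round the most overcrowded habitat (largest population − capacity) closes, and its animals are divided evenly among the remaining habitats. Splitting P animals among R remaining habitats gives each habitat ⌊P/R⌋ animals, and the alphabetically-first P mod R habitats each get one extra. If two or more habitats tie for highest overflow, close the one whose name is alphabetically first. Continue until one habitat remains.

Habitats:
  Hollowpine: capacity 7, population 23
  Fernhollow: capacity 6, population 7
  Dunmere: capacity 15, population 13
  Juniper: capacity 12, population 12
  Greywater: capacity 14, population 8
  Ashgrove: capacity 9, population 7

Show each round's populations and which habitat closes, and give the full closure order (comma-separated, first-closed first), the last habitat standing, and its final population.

Closure order: Hollowpine, Fernhollow, Juniper, Ashgrove, Dunmere
Last habitat: Greywater with 70 animals

Round 1: Ashgrove=7 Dunmere=13 Fernhollow=7 Greywater=8 Hollowpine=23 Juniper=12 → close Hollowpine (overflow 16)
  23÷5 = 4 each, +1 to first 3
Round 2: Ashgrove=12 Dunmere=18 Fernhollow=12 Greywater=12 Juniper=16 → close Fernhollow (overflow 6)
  12÷4 = 3 each, +1 to first 0
Round 3: Ashgrove=15 Dunmere=21 Greywater=15 Juniper=19 → close Juniper (overflow 7)
  19÷3 = 6 each, +1 to first 1
Round 4: Ashgrove=22 Dunmere=27 Greywater=21 → close Ashgrove (overflow 13)
  22÷2 = 11 each, +1 to first 0
Round 5: Dunmere=38 Greywater=32 → close Dunmere (overflow 23)
  38÷1 = 38 each, +1 to first 0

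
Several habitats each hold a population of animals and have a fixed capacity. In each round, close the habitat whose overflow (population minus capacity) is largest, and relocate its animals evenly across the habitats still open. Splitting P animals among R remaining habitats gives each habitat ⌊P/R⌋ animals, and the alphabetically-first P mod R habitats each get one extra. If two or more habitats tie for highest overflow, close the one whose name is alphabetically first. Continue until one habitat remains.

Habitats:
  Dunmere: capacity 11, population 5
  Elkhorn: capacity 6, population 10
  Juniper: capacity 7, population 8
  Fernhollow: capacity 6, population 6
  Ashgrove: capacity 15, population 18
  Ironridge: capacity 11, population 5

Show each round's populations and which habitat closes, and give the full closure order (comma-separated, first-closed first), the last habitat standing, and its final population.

Closure order: Elkhorn, Ashgrove, Juniper, Fernhollow, Dunmere
Last habitat: Ironridge with 52 animals

Round 1: Ashgrove=18 Dunmere=5 Elkhorn=10 Fernhollow=6 Ironridge=5 Juniper=8 → close Elkhorn (overflow 4)
  10÷5 = 2 each, +1 to first 0
Round 2: Ashgrove=20 Dunmere=7 Fernhollow=8 Ironridge=7 Juniper=10 → close Ashgrove (overflow 5)
  20÷4 = 5 each, +1 to first 0
Round 3: Dunmere=12 Fernhollow=13 Ironridge=12 Juniper=15 → close Juniper (overflow 8)
  15÷3 = 5 each, +1 to first 0
Round 4: Dunmere=17 Fernhollow=18 Ironridge=17 → close Fernhollow (overflow 12)
  18÷2 = 9 each, +1 to first 0
Round 5: Dunmere=26 Ironridge=26 → close Dunmere (overflow 15)
  26÷1 = 26 each, +1 to first 0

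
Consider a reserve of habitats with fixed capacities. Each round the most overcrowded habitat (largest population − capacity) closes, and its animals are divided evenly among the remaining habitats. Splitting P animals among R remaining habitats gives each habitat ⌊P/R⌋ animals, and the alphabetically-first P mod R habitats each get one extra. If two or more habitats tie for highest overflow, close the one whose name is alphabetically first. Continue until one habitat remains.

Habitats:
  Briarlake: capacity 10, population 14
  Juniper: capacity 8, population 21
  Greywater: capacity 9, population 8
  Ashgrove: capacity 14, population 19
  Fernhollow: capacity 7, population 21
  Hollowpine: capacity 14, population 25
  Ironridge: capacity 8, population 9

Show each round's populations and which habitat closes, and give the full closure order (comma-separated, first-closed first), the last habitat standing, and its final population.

Round 1: Ashgrove=19 Briarlake=14 Fernhollow=21 Greywater=8 Hollowpine=25 Ironridge=9 Juniper=21 → close Fernhollow (overflow 14)
  21÷6 = 3 each, +1 to first 3
Round 2: Ashgrove=23 Briarlake=18 Greywater=12 Hollowpine=28 Ironridge=12 Juniper=24 → close Juniper (overflow 16)
  24÷5 = 4 each, +1 to first 4
Round 3: Ashgrove=28 Briarlake=23 Greywater=17 Hollowpine=33 Ironridge=16 → close Hollowpine (overflow 19)
  33÷4 = 8 each, +1 to first 1
Round 4: Ashgrove=37 Briarlake=31 Greywater=25 Ironridge=24 → close Ashgrove (overflow 23)
  37÷3 = 12 each, +1 to first 1
Round 5: Briarlake=44 Greywater=37 Ironridge=36 → close Briarlake (overflow 34)
  44÷2 = 22 each, +1 to first 0
Round 6: Greywater=59 Ironridge=58 → close Greywater (overflow 50)
  59÷1 = 59 each, +1 to first 0

Closure order: Fernhollow, Juniper, Hollowpine, Ashgrove, Briarlake, Greywater
Last habitat: Ironridge with 117 animals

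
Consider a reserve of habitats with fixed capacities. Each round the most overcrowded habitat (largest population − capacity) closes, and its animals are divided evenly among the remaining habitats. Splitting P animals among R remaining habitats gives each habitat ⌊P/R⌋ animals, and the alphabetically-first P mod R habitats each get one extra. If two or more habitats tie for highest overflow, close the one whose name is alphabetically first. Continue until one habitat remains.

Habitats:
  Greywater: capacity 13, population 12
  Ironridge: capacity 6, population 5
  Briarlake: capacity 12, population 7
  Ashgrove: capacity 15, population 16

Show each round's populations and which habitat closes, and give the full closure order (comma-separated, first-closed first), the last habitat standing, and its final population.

Round 1: Ashgrove=16 Briarlake=7 Greywater=12 Ironridge=5 → close Ashgrove (overflow 1)
  16÷3 = 5 each, +1 to first 1
Round 2: Briarlake=13 Greywater=17 Ironridge=10 → close Greywater (overflow 4)
  17÷2 = 8 each, +1 to first 1
Round 3: Briarlake=22 Ironridge=18 → close Ironridge (overflow 12)
  18÷1 = 18 each, +1 to first 0

Closure order: Ashgrove, Greywater, Ironridge
Last habitat: Briarlake with 40 animals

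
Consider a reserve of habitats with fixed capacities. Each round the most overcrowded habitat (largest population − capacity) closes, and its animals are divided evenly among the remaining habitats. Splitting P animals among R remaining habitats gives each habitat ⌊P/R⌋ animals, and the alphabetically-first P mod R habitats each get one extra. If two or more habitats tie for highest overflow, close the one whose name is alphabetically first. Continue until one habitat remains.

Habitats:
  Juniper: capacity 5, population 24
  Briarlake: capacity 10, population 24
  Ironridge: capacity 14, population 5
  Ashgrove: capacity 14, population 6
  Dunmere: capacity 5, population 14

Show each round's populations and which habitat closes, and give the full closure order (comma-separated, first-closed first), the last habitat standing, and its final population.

Closure order: Juniper, Briarlake, Dunmere, Ashgrove
Last habitat: Ironridge with 73 animals

Round 1: Ashgrove=6 Briarlake=24 Dunmere=14 Ironridge=5 Juniper=24 → close Juniper (overflow 19)
  24÷4 = 6 each, +1 to first 0
Round 2: Ashgrove=12 Briarlake=30 Dunmere=20 Ironridge=11 → close Briarlake (overflow 20)
  30÷3 = 10 each, +1 to first 0
Round 3: Ashgrove=22 Dunmere=30 Ironridge=21 → close Dunmere (overflow 25)
  30÷2 = 15 each, +1 to first 0
Round 4: Ashgrove=37 Ironridge=36 → close Ashgrove (overflow 23)
  37÷1 = 37 each, +1 to first 0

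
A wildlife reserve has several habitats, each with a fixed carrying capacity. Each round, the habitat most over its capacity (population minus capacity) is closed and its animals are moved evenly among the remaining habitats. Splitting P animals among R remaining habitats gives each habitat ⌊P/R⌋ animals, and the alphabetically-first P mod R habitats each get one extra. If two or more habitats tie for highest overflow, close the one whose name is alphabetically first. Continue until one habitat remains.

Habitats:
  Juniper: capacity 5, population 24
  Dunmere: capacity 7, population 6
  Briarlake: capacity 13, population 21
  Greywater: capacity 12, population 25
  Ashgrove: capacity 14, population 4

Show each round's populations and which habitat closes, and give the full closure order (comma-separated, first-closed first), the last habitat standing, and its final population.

Closure order: Juniper, Greywater, Briarlake, Dunmere
Last habitat: Ashgrove with 80 animals

Round 1: Ashgrove=4 Briarlake=21 Dunmere=6 Greywater=25 Juniper=24 → close Juniper (overflow 19)
  24÷4 = 6 each, +1 to first 0
Round 2: Ashgrove=10 Briarlake=27 Dunmere=12 Greywater=31 → close Greywater (overflow 19)
  31÷3 = 10 each, +1 to first 1
Round 3: Ashgrove=21 Briarlake=37 Dunmere=22 → close Briarlake (overflow 24)
  37÷2 = 18 each, +1 to first 1
Round 4: Ashgrove=40 Dunmere=40 → close Dunmere (overflow 33)
  40÷1 = 40 each, +1 to first 0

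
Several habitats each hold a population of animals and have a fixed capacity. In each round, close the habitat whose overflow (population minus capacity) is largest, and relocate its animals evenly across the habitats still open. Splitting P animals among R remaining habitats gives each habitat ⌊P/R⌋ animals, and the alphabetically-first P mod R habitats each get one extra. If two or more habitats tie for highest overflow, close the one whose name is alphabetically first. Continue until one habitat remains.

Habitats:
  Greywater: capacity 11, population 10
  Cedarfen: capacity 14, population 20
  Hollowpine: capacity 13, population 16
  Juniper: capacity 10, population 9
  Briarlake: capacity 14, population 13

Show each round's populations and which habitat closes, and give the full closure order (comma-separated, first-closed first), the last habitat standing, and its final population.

Closure order: Cedarfen, Hollowpine, Briarlake, Greywater
Last habitat: Juniper with 68 animals

Round 1: Briarlake=13 Cedarfen=20 Greywater=10 Hollowpine=16 Juniper=9 → close Cedarfen (overflow 6)
  20÷4 = 5 each, +1 to first 0
Round 2: Briarlake=18 Greywater=15 Hollowpine=21 Juniper=14 → close Hollowpine (overflow 8)
  21÷3 = 7 each, +1 to first 0
Round 3: Briarlake=25 Greywater=22 Juniper=21 → close Briarlake (overflow 11)
  25÷2 = 12 each, +1 to first 1
Round 4: Greywater=35 Juniper=33 → close Greywater (overflow 24)
  35÷1 = 35 each, +1 to first 0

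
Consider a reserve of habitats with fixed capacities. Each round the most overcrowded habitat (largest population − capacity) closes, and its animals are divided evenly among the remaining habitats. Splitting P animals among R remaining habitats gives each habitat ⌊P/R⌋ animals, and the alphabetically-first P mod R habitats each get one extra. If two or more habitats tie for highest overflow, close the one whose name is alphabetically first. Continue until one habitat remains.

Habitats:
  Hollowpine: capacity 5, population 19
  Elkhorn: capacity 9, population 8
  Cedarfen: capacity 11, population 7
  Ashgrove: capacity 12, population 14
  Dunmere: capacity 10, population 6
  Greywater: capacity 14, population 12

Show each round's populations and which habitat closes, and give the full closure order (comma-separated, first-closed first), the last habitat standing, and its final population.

Closure order: Hollowpine, Ashgrove, Elkhorn, Cedarfen, Dunmere
Last habitat: Greywater with 66 animals

Round 1: Ashgrove=14 Cedarfen=7 Dunmere=6 Elkhorn=8 Greywater=12 Hollowpine=19 → close Hollowpine (overflow 14)
  19÷5 = 3 each, +1 to first 4
Round 2: Ashgrove=18 Cedarfen=11 Dunmere=10 Elkhorn=12 Greywater=15 → close Ashgrove (overflow 6)
  18÷4 = 4 each, +1 to first 2
Round 3: Cedarfen=16 Dunmere=15 Elkhorn=16 Greywater=19 → close Elkhorn (overflow 7)
  16÷3 = 5 each, +1 to first 1
Round 4: Cedarfen=22 Dunmere=20 Greywater=24 → close Cedarfen (overflow 11)
  22÷2 = 11 each, +1 to first 0
Round 5: Dunmere=31 Greywater=35 → close Dunmere (overflow 21)
  31÷1 = 31 each, +1 to first 0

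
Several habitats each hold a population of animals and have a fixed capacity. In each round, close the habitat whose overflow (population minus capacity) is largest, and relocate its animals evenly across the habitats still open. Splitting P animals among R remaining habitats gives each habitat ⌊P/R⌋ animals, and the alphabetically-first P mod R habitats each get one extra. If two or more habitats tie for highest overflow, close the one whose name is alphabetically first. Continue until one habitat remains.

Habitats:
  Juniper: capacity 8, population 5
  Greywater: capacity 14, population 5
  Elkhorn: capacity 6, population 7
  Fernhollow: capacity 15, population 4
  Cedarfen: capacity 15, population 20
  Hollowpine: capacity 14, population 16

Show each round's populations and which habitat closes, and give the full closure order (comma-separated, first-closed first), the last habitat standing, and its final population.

Closure order: Cedarfen, Hollowpine, Elkhorn, Juniper, Fernhollow
Last habitat: Greywater with 57 animals

Round 1: Cedarfen=20 Elkhorn=7 Fernhollow=4 Greywater=5 Hollowpine=16 Juniper=5 → close Cedarfen (overflow 5)
  20÷5 = 4 each, +1 to first 0
Round 2: Elkhorn=11 Fernhollow=8 Greywater=9 Hollowpine=20 Juniper=9 → close Hollowpine (overflow 6)
  20÷4 = 5 each, +1 to first 0
Round 3: Elkhorn=16 Fernhollow=13 Greywater=14 Juniper=14 → close Elkhorn (overflow 10)
  16÷3 = 5 each, +1 to first 1
Round 4: Fernhollow=19 Greywater=19 Juniper=19 → close Juniper (overflow 11)
  19÷2 = 9 each, +1 to first 1
Round 5: Fernhollow=29 Greywater=28 → close Fernhollow (overflow 14)
  29÷1 = 29 each, +1 to first 0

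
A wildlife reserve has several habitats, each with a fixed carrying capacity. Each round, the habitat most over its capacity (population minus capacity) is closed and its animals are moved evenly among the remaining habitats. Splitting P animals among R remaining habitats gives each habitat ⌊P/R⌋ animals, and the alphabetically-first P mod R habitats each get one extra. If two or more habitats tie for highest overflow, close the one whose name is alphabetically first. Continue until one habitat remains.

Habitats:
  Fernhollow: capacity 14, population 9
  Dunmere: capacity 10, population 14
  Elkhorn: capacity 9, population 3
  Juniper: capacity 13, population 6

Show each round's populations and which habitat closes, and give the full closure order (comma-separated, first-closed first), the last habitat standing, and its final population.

Round 1: Dunmere=14 Elkhorn=3 Fernhollow=9 Juniper=6 → close Dunmere (overflow 4)
  14÷3 = 4 each, +1 to first 2
Round 2: Elkhorn=8 Fernhollow=14 Juniper=10 → close Fernhollow (overflow 0)
  14÷2 = 7 each, +1 to first 0
Round 3: Elkhorn=15 Juniper=17 → close Elkhorn (overflow 6)
  15÷1 = 15 each, +1 to first 0

Closure order: Dunmere, Fernhollow, Elkhorn
Last habitat: Juniper with 32 animals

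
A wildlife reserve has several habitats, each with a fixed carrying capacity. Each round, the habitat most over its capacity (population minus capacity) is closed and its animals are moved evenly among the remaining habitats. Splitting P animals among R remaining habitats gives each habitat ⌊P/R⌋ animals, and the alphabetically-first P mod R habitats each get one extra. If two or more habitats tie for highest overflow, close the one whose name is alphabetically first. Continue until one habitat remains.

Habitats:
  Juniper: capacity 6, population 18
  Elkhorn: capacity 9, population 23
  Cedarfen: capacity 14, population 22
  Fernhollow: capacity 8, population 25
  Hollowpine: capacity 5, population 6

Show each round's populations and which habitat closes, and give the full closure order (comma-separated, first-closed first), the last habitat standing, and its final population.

Round 1: Cedarfen=22 Elkhorn=23 Fernhollow=25 Hollowpine=6 Juniper=18 → close Fernhollow (overflow 17)
  25÷4 = 6 each, +1 to first 1
Round 2: Cedarfen=29 Elkhorn=29 Hollowpine=12 Juniper=24 → close Elkhorn (overflow 20)
  29÷3 = 9 each, +1 to first 2
Round 3: Cedarfen=39 Hollowpine=22 Juniper=33 → close Juniper (overflow 27)
  33÷2 = 16 each, +1 to first 1
Round 4: Cedarfen=56 Hollowpine=38 → close Cedarfen (overflow 42)
  56÷1 = 56 each, +1 to first 0

Closure order: Fernhollow, Elkhorn, Juniper, Cedarfen
Last habitat: Hollowpine with 94 animals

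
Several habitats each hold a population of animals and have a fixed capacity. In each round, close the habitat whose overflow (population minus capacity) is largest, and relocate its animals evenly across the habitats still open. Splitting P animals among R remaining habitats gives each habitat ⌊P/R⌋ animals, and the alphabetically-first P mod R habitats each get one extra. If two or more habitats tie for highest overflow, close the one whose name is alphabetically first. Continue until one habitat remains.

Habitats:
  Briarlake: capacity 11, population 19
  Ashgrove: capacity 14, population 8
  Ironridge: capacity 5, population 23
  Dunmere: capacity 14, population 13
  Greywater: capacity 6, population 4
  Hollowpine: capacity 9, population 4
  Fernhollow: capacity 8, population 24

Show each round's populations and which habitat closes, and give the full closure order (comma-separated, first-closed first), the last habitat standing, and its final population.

Round 1: Ashgrove=8 Briarlake=19 Dunmere=13 Fernhollow=24 Greywater=4 Hollowpine=4 Ironridge=23 → close Ironridge (overflow 18)
  23÷6 = 3 each, +1 to first 5
Round 2: Ashgrove=12 Briarlake=23 Dunmere=17 Fernhollow=28 Greywater=8 Hollowpine=7 → close Fernhollow (overflow 20)
  28÷5 = 5 each, +1 to first 3
Round 3: Ashgrove=18 Briarlake=29 Dunmere=23 Greywater=13 Hollowpine=12 → close Briarlake (overflow 18)
  29÷4 = 7 each, +1 to first 1
Round 4: Ashgrove=26 Dunmere=30 Greywater=20 Hollowpine=19 → close Dunmere (overflow 16)
  30÷3 = 10 each, +1 to first 0
Round 5: Ashgrove=36 Greywater=30 Hollowpine=29 → close Greywater (overflow 24)
  30÷2 = 15 each, +1 to first 0
Round 6: Ashgrove=51 Hollowpine=44 → close Ashgrove (overflow 37)
  51÷1 = 51 each, +1 to first 0

Closure order: Ironridge, Fernhollow, Briarlake, Dunmere, Greywater, Ashgrove
Last habitat: Hollowpine with 95 animals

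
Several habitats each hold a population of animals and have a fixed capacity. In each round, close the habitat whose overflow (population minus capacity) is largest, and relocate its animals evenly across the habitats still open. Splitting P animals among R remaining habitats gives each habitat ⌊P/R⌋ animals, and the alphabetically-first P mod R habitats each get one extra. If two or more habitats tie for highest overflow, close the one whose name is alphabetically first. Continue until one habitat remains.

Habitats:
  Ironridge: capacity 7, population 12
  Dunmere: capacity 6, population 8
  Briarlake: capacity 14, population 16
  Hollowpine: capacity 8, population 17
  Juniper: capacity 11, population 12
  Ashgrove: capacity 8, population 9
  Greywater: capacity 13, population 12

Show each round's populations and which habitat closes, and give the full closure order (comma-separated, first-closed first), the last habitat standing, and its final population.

Closure order: Hollowpine, Ironridge, Briarlake, Dunmere, Ashgrove, Greywater
Last habitat: Juniper with 86 animals

Round 1: Ashgrove=9 Briarlake=16 Dunmere=8 Greywater=12 Hollowpine=17 Ironridge=12 Juniper=12 → close Hollowpine (overflow 9)
  17÷6 = 2 each, +1 to first 5
Round 2: Ashgrove=12 Briarlake=19 Dunmere=11 Greywater=15 Ironridge=15 Juniper=14 → close Ironridge (overflow 8)
  15÷5 = 3 each, +1 to first 0
Round 3: Ashgrove=15 Briarlake=22 Dunmere=14 Greywater=18 Juniper=17 → close Briarlake (overflow 8)
  22÷4 = 5 each, +1 to first 2
Round 4: Ashgrove=21 Dunmere=20 Greywater=23 Juniper=22 → close Dunmere (overflow 14)
  20÷3 = 6 each, +1 to first 2
Round 5: Ashgrove=28 Greywater=30 Juniper=28 → close Ashgrove (overflow 20)
  28÷2 = 14 each, +1 to first 0
Round 6: Greywater=44 Juniper=42 → close Greywater (overflow 31)
  44÷1 = 44 each, +1 to first 0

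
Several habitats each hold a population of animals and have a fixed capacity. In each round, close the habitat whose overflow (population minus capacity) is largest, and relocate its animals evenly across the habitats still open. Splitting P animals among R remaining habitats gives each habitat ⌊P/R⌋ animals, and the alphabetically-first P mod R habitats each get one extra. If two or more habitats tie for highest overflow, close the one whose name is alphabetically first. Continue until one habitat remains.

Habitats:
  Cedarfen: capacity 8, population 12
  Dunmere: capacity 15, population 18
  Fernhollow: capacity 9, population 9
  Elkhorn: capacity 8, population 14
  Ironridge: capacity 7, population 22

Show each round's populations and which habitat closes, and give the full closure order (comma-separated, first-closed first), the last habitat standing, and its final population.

Round 1: Cedarfen=12 Dunmere=18 Elkhorn=14 Fernhollow=9 Ironridge=22 → close Ironridge (overflow 15)
  22÷4 = 5 each, +1 to first 2
Round 2: Cedarfen=18 Dunmere=24 Elkhorn=19 Fernhollow=14 → close Elkhorn (overflow 11)
  19÷3 = 6 each, +1 to first 1
Round 3: Cedarfen=25 Dunmere=30 Fernhollow=20 → close Cedarfen (overflow 17)
  25÷2 = 12 each, +1 to first 1
Round 4: Dunmere=43 Fernhollow=32 → close Dunmere (overflow 28)
  43÷1 = 43 each, +1 to first 0

Closure order: Ironridge, Elkhorn, Cedarfen, Dunmere
Last habitat: Fernhollow with 75 animals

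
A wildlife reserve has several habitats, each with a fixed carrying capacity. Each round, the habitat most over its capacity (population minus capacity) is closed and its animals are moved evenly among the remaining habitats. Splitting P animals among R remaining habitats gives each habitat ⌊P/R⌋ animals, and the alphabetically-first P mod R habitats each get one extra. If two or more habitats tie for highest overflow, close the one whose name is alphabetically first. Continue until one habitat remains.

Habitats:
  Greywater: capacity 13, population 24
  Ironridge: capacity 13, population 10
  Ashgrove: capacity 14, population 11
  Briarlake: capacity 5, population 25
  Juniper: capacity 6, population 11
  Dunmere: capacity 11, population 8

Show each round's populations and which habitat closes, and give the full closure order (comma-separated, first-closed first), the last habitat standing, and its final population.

Round 1: Ashgrove=11 Briarlake=25 Dunmere=8 Greywater=24 Ironridge=10 Juniper=11 → close Briarlake (overflow 20)
  25÷5 = 5 each, +1 to first 0
Round 2: Ashgrove=16 Dunmere=13 Greywater=29 Ironridge=15 Juniper=16 → close Greywater (overflow 16)
  29÷4 = 7 each, +1 to first 1
Round 3: Ashgrove=24 Dunmere=20 Ironridge=22 Juniper=23 → close Juniper (overflow 17)
  23÷3 = 7 each, +1 to first 2
Round 4: Ashgrove=32 Dunmere=28 Ironridge=29 → close Ashgrove (overflow 18)
  32÷2 = 16 each, +1 to first 0
Round 5: Dunmere=44 Ironridge=45 → close Dunmere (overflow 33)
  44÷1 = 44 each, +1 to first 0

Closure order: Briarlake, Greywater, Juniper, Ashgrove, Dunmere
Last habitat: Ironridge with 89 animals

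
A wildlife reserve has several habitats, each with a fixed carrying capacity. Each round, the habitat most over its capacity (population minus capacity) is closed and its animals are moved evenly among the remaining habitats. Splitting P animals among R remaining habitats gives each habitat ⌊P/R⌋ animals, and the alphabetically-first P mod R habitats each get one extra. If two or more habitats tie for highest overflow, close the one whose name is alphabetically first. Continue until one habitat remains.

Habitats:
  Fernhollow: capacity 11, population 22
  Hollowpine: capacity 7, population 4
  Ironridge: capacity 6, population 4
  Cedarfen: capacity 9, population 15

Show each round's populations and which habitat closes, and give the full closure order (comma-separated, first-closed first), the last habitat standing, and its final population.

Closure order: Fernhollow, Cedarfen, Hollowpine
Last habitat: Ironridge with 45 animals

Round 1: Cedarfen=15 Fernhollow=22 Hollowpine=4 Ironridge=4 → close Fernhollow (overflow 11)
  22÷3 = 7 each, +1 to first 1
Round 2: Cedarfen=23 Hollowpine=11 Ironridge=11 → close Cedarfen (overflow 14)
  23÷2 = 11 each, +1 to first 1
Round 3: Hollowpine=23 Ironridge=22 → close Hollowpine (overflow 16)
  23÷1 = 23 each, +1 to first 0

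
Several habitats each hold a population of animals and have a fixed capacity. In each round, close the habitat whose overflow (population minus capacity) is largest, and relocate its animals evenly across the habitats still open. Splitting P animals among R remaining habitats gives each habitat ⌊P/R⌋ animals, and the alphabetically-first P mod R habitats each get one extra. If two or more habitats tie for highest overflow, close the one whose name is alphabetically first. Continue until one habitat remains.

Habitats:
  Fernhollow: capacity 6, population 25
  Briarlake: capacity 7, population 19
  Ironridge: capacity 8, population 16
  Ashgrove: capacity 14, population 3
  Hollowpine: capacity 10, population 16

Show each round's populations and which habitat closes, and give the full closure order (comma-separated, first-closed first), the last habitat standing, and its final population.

Closure order: Fernhollow, Briarlake, Ironridge, Hollowpine
Last habitat: Ashgrove with 79 animals

Round 1: Ashgrove=3 Briarlake=19 Fernhollow=25 Hollowpine=16 Ironridge=16 → close Fernhollow (overflow 19)
  25÷4 = 6 each, +1 to first 1
Round 2: Ashgrove=10 Briarlake=25 Hollowpine=22 Ironridge=22 → close Briarlake (overflow 18)
  25÷3 = 8 each, +1 to first 1
Round 3: Ashgrove=19 Hollowpine=30 Ironridge=30 → close Ironridge (overflow 22)
  30÷2 = 15 each, +1 to first 0
Round 4: Ashgrove=34 Hollowpine=45 → close Hollowpine (overflow 35)
  45÷1 = 45 each, +1 to first 0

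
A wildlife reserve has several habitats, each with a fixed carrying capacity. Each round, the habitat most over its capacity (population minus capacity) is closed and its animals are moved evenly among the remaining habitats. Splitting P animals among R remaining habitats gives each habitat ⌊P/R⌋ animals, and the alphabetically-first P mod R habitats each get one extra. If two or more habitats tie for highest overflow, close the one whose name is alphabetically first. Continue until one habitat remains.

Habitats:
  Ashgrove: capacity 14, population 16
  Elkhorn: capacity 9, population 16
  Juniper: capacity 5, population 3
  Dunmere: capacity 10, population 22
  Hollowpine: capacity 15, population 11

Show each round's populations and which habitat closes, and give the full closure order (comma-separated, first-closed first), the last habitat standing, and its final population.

Closure order: Dunmere, Elkhorn, Ashgrove, Juniper
Last habitat: Hollowpine with 68 animals

Round 1: Ashgrove=16 Dunmere=22 Elkhorn=16 Hollowpine=11 Juniper=3 → close Dunmere (overflow 12)
  22÷4 = 5 each, +1 to first 2
Round 2: Ashgrove=22 Elkhorn=22 Hollowpine=16 Juniper=8 → close Elkhorn (overflow 13)
  22÷3 = 7 each, +1 to first 1
Round 3: Ashgrove=30 Hollowpine=23 Juniper=15 → close Ashgrove (overflow 16)
  30÷2 = 15 each, +1 to first 0
Round 4: Hollowpine=38 Juniper=30 → close Juniper (overflow 25)
  30÷1 = 30 each, +1 to first 0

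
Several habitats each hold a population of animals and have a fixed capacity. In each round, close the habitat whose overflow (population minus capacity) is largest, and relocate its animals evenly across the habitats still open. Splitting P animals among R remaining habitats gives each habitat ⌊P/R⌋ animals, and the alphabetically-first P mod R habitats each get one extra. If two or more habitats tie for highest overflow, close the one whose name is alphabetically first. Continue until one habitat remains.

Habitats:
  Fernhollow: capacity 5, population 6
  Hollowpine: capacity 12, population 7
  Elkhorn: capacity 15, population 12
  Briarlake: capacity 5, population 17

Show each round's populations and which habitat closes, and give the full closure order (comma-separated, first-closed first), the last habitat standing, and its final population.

Closure order: Briarlake, Fernhollow, Elkhorn
Last habitat: Hollowpine with 42 animals

Round 1: Briarlake=17 Elkhorn=12 Fernhollow=6 Hollowpine=7 → close Briarlake (overflow 12)
  17÷3 = 5 each, +1 to first 2
Round 2: Elkhorn=18 Fernhollow=12 Hollowpine=12 → close Fernhollow (overflow 7)
  12÷2 = 6 each, +1 to first 0
Round 3: Elkhorn=24 Hollowpine=18 → close Elkhorn (overflow 9)
  24÷1 = 24 each, +1 to first 0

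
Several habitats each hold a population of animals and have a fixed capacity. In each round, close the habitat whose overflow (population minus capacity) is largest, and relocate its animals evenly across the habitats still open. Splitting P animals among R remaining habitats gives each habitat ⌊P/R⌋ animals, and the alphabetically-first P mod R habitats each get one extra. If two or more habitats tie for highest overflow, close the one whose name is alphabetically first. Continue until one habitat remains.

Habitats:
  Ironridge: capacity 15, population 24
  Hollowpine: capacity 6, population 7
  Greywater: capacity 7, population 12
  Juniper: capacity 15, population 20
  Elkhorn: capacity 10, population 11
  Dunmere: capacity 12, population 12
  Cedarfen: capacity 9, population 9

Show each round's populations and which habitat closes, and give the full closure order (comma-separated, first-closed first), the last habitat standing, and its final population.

Closure order: Ironridge, Greywater, Juniper, Cedarfen, Elkhorn, Dunmere
Last habitat: Hollowpine with 95 animals

Round 1: Cedarfen=9 Dunmere=12 Elkhorn=11 Greywater=12 Hollowpine=7 Ironridge=24 Juniper=20 → close Ironridge (overflow 9)
  24÷6 = 4 each, +1 to first 0
Round 2: Cedarfen=13 Dunmere=16 Elkhorn=15 Greywater=16 Hollowpine=11 Juniper=24 → close Greywater (overflow 9)
  16÷5 = 3 each, +1 to first 1
Round 3: Cedarfen=17 Dunmere=19 Elkhorn=18 Hollowpine=14 Juniper=27 → close Juniper (overflow 12)
  27÷4 = 6 each, +1 to first 3
Round 4: Cedarfen=24 Dunmere=26 Elkhorn=25 Hollowpine=20 → close Cedarfen (overflow 15)
  24÷3 = 8 each, +1 to first 0
Round 5: Dunmere=34 Elkhorn=33 Hollowpine=28 → close Elkhorn (overflow 23)
  33÷2 = 16 each, +1 to first 1
Round 6: Dunmere=51 Hollowpine=44 → close Dunmere (overflow 39)
  51÷1 = 51 each, +1 to first 0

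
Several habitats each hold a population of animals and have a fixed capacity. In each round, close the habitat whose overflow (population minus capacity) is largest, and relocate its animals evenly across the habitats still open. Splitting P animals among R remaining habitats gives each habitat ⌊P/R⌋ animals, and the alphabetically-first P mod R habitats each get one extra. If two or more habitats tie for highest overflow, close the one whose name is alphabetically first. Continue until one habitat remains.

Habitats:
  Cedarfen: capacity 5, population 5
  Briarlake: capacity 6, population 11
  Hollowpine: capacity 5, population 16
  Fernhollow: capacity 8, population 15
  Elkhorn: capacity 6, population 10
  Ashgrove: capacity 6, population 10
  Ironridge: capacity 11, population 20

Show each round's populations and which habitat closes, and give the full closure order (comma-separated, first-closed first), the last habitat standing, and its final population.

Round 1: Ashgrove=10 Briarlake=11 Cedarfen=5 Elkhorn=10 Fernhollow=15 Hollowpine=16 Ironridge=20 → close Hollowpine (overflow 11)
  16÷6 = 2 each, +1 to first 4
Round 2: Ashgrove=13 Briarlake=14 Cedarfen=8 Elkhorn=13 Fernhollow=17 Ironridge=22 → close Ironridge (overflow 11)
  22÷5 = 4 each, +1 to first 2
Round 3: Ashgrove=18 Briarlake=19 Cedarfen=12 Elkhorn=17 Fernhollow=21 → close Briarlake (overflow 13)
  19÷4 = 4 each, +1 to first 3
Round 4: Ashgrove=23 Cedarfen=17 Elkhorn=22 Fernhollow=25 → close Ashgrove (overflow 17)
  23÷3 = 7 each, +1 to first 2
Round 5: Cedarfen=25 Elkhorn=30 Fernhollow=32 → close Elkhorn (overflow 24)
  30÷2 = 15 each, +1 to first 0
Round 6: Cedarfen=40 Fernhollow=47 → close Fernhollow (overflow 39)
  47÷1 = 47 each, +1 to first 0

Closure order: Hollowpine, Ironridge, Briarlake, Ashgrove, Elkhorn, Fernhollow
Last habitat: Cedarfen with 87 animals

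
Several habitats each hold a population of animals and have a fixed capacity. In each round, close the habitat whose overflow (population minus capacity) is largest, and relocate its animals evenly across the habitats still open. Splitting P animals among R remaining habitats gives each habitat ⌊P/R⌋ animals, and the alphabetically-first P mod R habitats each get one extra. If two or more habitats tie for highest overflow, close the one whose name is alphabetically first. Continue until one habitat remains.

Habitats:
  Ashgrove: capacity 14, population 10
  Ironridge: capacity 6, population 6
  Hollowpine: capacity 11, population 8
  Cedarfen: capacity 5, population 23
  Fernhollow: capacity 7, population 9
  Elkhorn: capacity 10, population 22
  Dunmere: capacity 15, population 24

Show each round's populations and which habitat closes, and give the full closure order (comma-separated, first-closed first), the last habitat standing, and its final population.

Round 1: Ashgrove=10 Cedarfen=23 Dunmere=24 Elkhorn=22 Fernhollow=9 Hollowpine=8 Ironridge=6 → close Cedarfen (overflow 18)
  23÷6 = 3 each, +1 to first 5
Round 2: Ashgrove=14 Dunmere=28 Elkhorn=26 Fernhollow=13 Hollowpine=12 Ironridge=9 → close Elkhorn (overflow 16)
  26÷5 = 5 each, +1 to first 1
Round 3: Ashgrove=20 Dunmere=33 Fernhollow=18 Hollowpine=17 Ironridge=14 → close Dunmere (overflow 18)
  33÷4 = 8 each, +1 to first 1
Round 4: Ashgrove=29 Fernhollow=26 Hollowpine=25 Ironridge=22 → close Fernhollow (overflow 19)
  26÷3 = 8 each, +1 to first 2
Round 5: Ashgrove=38 Hollowpine=34 Ironridge=30 → close Ashgrove (overflow 24)
  38÷2 = 19 each, +1 to first 0
Round 6: Hollowpine=53 Ironridge=49 → close Ironridge (overflow 43)
  49÷1 = 49 each, +1 to first 0

Closure order: Cedarfen, Elkhorn, Dunmere, Fernhollow, Ashgrove, Ironridge
Last habitat: Hollowpine with 102 animals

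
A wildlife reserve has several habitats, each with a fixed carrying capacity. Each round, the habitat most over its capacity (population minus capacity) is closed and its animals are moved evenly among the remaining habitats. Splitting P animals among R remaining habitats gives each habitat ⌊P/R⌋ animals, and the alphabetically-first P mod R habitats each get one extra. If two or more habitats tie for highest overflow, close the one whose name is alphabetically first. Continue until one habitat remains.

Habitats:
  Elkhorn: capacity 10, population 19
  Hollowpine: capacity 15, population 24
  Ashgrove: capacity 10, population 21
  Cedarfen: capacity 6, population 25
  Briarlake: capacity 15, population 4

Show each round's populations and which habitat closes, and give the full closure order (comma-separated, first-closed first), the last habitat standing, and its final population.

Closure order: Cedarfen, Ashgrove, Elkhorn, Hollowpine
Last habitat: Briarlake with 93 animals

Round 1: Ashgrove=21 Briarlake=4 Cedarfen=25 Elkhorn=19 Hollowpine=24 → close Cedarfen (overflow 19)
  25÷4 = 6 each, +1 to first 1
Round 2: Ashgrove=28 Briarlake=10 Elkhorn=25 Hollowpine=30 → close Ashgrove (overflow 18)
  28÷3 = 9 each, +1 to first 1
Round 3: Briarlake=20 Elkhorn=34 Hollowpine=39 → close Elkhorn (overflow 24)
  34÷2 = 17 each, +1 to first 0
Round 4: Briarlake=37 Hollowpine=56 → close Hollowpine (overflow 41)
  56÷1 = 56 each, +1 to first 0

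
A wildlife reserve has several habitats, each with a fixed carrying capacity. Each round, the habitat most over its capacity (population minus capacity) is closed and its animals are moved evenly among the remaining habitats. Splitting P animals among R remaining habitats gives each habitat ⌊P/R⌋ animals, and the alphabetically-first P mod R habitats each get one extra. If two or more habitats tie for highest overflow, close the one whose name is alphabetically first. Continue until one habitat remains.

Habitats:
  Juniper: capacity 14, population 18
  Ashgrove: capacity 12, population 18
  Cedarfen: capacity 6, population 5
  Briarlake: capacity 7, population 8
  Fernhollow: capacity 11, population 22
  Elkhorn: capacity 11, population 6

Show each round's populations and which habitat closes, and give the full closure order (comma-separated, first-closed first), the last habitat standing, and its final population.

Round 1: Ashgrove=18 Briarlake=8 Cedarfen=5 Elkhorn=6 Fernhollow=22 Juniper=18 → close Fernhollow (overflow 11)
  22÷5 = 4 each, +1 to first 2
Round 2: Ashgrove=23 Briarlake=13 Cedarfen=9 Elkhorn=10 Juniper=22 → close Ashgrove (overflow 11)
  23÷4 = 5 each, +1 to first 3
Round 3: Briarlake=19 Cedarfen=15 Elkhorn=16 Juniper=27 → close Juniper (overflow 13)
  27÷3 = 9 each, +1 to first 0
Round 4: Briarlake=28 Cedarfen=24 Elkhorn=25 → close Briarlake (overflow 21)
  28÷2 = 14 each, +1 to first 0
Round 5: Cedarfen=38 Elkhorn=39 → close Cedarfen (overflow 32)
  38÷1 = 38 each, +1 to first 0

Closure order: Fernhollow, Ashgrove, Juniper, Briarlake, Cedarfen
Last habitat: Elkhorn with 77 animals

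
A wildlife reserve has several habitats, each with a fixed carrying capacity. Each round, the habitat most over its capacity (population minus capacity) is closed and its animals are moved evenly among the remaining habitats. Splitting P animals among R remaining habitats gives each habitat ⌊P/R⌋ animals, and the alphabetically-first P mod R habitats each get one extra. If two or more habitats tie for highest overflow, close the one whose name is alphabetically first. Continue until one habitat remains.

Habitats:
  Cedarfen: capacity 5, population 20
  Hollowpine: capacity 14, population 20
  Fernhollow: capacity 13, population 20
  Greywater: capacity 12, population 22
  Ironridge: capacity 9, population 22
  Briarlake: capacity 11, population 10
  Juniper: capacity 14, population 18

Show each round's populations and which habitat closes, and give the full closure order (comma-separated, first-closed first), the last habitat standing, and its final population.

Closure order: Cedarfen, Ironridge, Greywater, Fernhollow, Hollowpine, Juniper
Last habitat: Briarlake with 132 animals

Round 1: Briarlake=10 Cedarfen=20 Fernhollow=20 Greywater=22 Hollowpine=20 Ironridge=22 Juniper=18 → close Cedarfen (overflow 15)
  20÷6 = 3 each, +1 to first 2
Round 2: Briarlake=14 Fernhollow=24 Greywater=25 Hollowpine=23 Ironridge=25 Juniper=21 → close Ironridge (overflow 16)
  25÷5 = 5 each, +1 to first 0
Round 3: Briarlake=19 Fernhollow=29 Greywater=30 Hollowpine=28 Juniper=26 → close Greywater (overflow 18)
  30÷4 = 7 each, +1 to first 2
Round 4: Briarlake=27 Fernhollow=37 Hollowpine=35 Juniper=33 → close Fernhollow (overflow 24)
  37÷3 = 12 each, +1 to first 1
Round 5: Briarlake=40 Hollowpine=47 Juniper=45 → close Hollowpine (overflow 33)
  47÷2 = 23 each, +1 to first 1
Round 6: Briarlake=64 Juniper=68 → close Juniper (overflow 54)
  68÷1 = 68 each, +1 to first 0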